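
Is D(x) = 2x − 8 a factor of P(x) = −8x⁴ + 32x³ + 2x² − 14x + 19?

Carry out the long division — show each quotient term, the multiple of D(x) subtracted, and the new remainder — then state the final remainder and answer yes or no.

Step 1: lead(−8x⁴ + 32x³ + 2x² − 14x + 19) ÷ lead(D) = −8x⁴ ÷ 2x = −4x³. Subtract (−4x³)·D = −8x⁴ + 32x³. Remainder: 2x² − 14x + 19.
Step 2: lead(2x² − 14x + 19) ÷ lead(D) = 2x² ÷ 2x = x. Subtract (x)·D = 2x² − 8x. Remainder: −6x + 19.
Step 3: lead(−6x + 19) ÷ lead(D) = −6x ÷ 2x = −3. Subtract (−3)·D = −6x + 24. Remainder: −5.

R(x) = −5, so D(x) is not a factor of P(x). no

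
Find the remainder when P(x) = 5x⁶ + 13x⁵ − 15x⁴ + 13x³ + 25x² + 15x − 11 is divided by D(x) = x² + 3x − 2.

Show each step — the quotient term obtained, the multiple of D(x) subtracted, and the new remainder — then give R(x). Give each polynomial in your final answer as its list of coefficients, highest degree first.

R = [7]

Step 1: lead(5x⁶ + 13x⁵ − 15x⁴ + 13x³ + 25x² + 15x − 11) ÷ lead(D) = 5x⁶ ÷ x² = 5x⁴. Subtract (5x⁴)·D = 5x⁶ + 15x⁵ − 10x⁴. Remainder: −2x⁵ − 5x⁴ + 13x³ + 25x² + 15x − 11.
Step 2: lead(−2x⁵ − 5x⁴ + 13x³ + 25x² + 15x − 11) ÷ lead(D) = −2x⁵ ÷ x² = −2x³. Subtract (−2x³)·D = −2x⁵ − 6x⁴ + 4x³. Remainder: x⁴ + 9x³ + 25x² + 15x − 11.
Step 3: lead(x⁴ + 9x³ + 25x² + 15x − 11) ÷ lead(D) = x⁴ ÷ x² = x². Subtract (x²)·D = x⁴ + 3x³ − 2x². Remainder: 6x³ + 27x² + 15x − 11.
Step 4: lead(6x³ + 27x² + 15x − 11) ÷ lead(D) = 6x³ ÷ x² = 6x. Subtract (6x)·D = 6x³ + 18x² − 12x. Remainder: 9x² + 27x − 11.
Step 5: lead(9x² + 27x − 11) ÷ lead(D) = 9x² ÷ x² = 9. Subtract (9)·D = 9x² + 27x − 18. Remainder: 7.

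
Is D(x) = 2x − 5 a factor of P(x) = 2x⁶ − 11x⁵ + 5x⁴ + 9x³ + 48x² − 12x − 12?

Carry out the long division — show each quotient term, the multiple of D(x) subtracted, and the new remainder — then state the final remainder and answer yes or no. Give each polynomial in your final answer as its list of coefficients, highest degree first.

Step 1: lead(2x⁶ − 11x⁵ + 5x⁴ + 9x³ + 48x² − 12x − 12) ÷ lead(D) = 2x⁶ ÷ 2x = x⁵. Subtract (x⁵)·D = 2x⁶ − 5x⁵. Remainder: −6x⁵ + 5x⁴ + 9x³ + 48x² − 12x − 12.
Step 2: lead(−6x⁵ + 5x⁴ + 9x³ + 48x² − 12x − 12) ÷ lead(D) = −6x⁵ ÷ 2x = −3x⁴. Subtract (−3x⁴)·D = −6x⁵ + 15x⁴. Remainder: −10x⁴ + 9x³ + 48x² − 12x − 12.
Step 3: lead(−10x⁴ + 9x³ + 48x² − 12x − 12) ÷ lead(D) = −10x⁴ ÷ 2x = −5x³. Subtract (−5x³)·D = −10x⁴ + 25x³. Remainder: −16x³ + 48x² − 12x − 12.
Step 4: lead(−16x³ + 48x² − 12x − 12) ÷ lead(D) = −16x³ ÷ 2x = −8x². Subtract (−8x²)·D = −16x³ + 40x². Remainder: 8x² − 12x − 12.
Step 5: lead(8x² − 12x − 12) ÷ lead(D) = 8x² ÷ 2x = 4x. Subtract (4x)·D = 8x² − 20x. Remainder: 8x − 12.
Step 6: lead(8x − 12) ÷ lead(D) = 8x ÷ 2x = 4. Subtract (4)·D = 8x − 20. Remainder: 8.

R = [8], so D(x) is not a factor of P(x). no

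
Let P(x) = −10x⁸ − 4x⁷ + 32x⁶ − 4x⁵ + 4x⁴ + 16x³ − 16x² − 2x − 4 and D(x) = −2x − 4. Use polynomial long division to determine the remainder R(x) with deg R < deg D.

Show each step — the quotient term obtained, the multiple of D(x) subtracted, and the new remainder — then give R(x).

Step 1: lead(−10x⁸ − 4x⁷ + 32x⁶ − 4x⁵ + 4x⁴ + 16x³ − 16x² − 2x − 4) ÷ lead(D) = −10x⁸ ÷ −2x = 5x⁷. Subtract (5x⁷)·D = −10x⁸ − 20x⁷. Remainder: 16x⁷ + 32x⁶ − 4x⁵ + 4x⁴ + 16x³ − 16x² − 2x − 4.
Step 2: lead(16x⁷ + 32x⁶ − 4x⁵ + 4x⁴ + 16x³ − 16x² − 2x − 4) ÷ lead(D) = 16x⁷ ÷ −2x = −8x⁶. Subtract (−8x⁶)·D = 16x⁷ + 32x⁶. Remainder: −4x⁵ + 4x⁴ + 16x³ − 16x² − 2x − 4.
Step 3: lead(−4x⁵ + 4x⁴ + 16x³ − 16x² − 2x − 4) ÷ lead(D) = −4x⁵ ÷ −2x = 2x⁴. Subtract (2x⁴)·D = −4x⁵ − 8x⁴. Remainder: 12x⁴ + 16x³ − 16x² − 2x − 4.
Step 4: lead(12x⁴ + 16x³ − 16x² − 2x − 4) ÷ lead(D) = 12x⁴ ÷ −2x = −6x³. Subtract (−6x³)·D = 12x⁴ + 24x³. Remainder: −8x³ − 16x² − 2x − 4.
Step 5: lead(−8x³ − 16x² − 2x − 4) ÷ lead(D) = −8x³ ÷ −2x = 4x². Subtract (4x²)·D = −8x³ − 16x². Remainder: −2x − 4.
Step 6: lead(−2x − 4) ÷ lead(D) = −2x ÷ −2x = 1. Subtract (1)·D = −2x − 4. Remainder: 0.

R(x) = 0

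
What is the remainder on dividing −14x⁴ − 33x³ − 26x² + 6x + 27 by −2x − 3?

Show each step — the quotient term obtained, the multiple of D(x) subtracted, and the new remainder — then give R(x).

R(x) = 0

Step 1: lead(−14x⁴ − 33x³ − 26x² + 6x + 27) ÷ lead(D) = −14x⁴ ÷ −2x = 7x³. Subtract (7x³)·D = −14x⁴ − 21x³. Remainder: −12x³ − 26x² + 6x + 27.
Step 2: lead(−12x³ − 26x² + 6x + 27) ÷ lead(D) = −12x³ ÷ −2x = 6x². Subtract (6x²)·D = −12x³ − 18x². Remainder: −8x² + 6x + 27.
Step 3: lead(−8x² + 6x + 27) ÷ lead(D) = −8x² ÷ −2x = 4x. Subtract (4x)·D = −8x² − 12x. Remainder: 18x + 27.
Step 4: lead(18x + 27) ÷ lead(D) = 18x ÷ −2x = −9. Subtract (−9)·D = 18x + 27. Remainder: 0.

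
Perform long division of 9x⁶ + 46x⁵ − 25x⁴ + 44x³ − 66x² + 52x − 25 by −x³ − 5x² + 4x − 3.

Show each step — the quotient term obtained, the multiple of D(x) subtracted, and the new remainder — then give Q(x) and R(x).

Step 1: lead(9x⁶ + 46x⁵ − 25x⁴ + 44x³ − 66x² + 52x − 25) ÷ lead(D) = 9x⁶ ÷ −x³ = −9x³. Subtract (−9x³)·D = 9x⁶ + 45x⁵ − 36x⁴ + 27x³. Remainder: x⁵ + 11x⁴ + 17x³ − 66x² + 52x − 25.
Step 2: lead(x⁵ + 11x⁴ + 17x³ − 66x² + 52x − 25) ÷ lead(D) = x⁵ ÷ −x³ = −x². Subtract (−x²)·D = x⁵ + 5x⁴ − 4x³ + 3x². Remainder: 6x⁴ + 21x³ − 69x² + 52x − 25.
Step 3: lead(6x⁴ + 21x³ − 69x² + 52x − 25) ÷ lead(D) = 6x⁴ ÷ −x³ = −6x. Subtract (−6x)·D = 6x⁴ + 30x³ − 24x² + 18x. Remainder: −9x³ − 45x² + 34x − 25.
Step 4: lead(−9x³ − 45x² + 34x − 25) ÷ lead(D) = −9x³ ÷ −x³ = 9. Subtract (9)·D = −9x³ − 45x² + 36x − 27. Remainder: −2x + 2.

Q(x) = −9x³ − x² − 6x + 9; R(x) = −2x + 2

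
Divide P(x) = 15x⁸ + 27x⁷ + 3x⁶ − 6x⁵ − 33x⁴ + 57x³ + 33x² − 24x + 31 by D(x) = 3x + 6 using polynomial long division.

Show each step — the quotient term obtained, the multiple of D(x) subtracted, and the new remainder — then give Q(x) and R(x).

Step 1: lead(15x⁸ + 27x⁷ + 3x⁶ − 6x⁵ − 33x⁴ + 57x³ + 33x² − 24x + 31) ÷ lead(D) = 15x⁸ ÷ 3x = 5x⁷. Subtract (5x⁷)·D = 15x⁸ + 30x⁷. Remainder: −3x⁷ + 3x⁶ − 6x⁵ − 33x⁴ + 57x³ + 33x² − 24x + 31.
Step 2: lead(−3x⁷ + 3x⁶ − 6x⁵ − 33x⁴ + 57x³ + 33x² − 24x + 31) ÷ lead(D) = −3x⁷ ÷ 3x = −x⁶. Subtract (−x⁶)·D = −3x⁷ − 6x⁶. Remainder: 9x⁶ − 6x⁵ − 33x⁴ + 57x³ + 33x² − 24x + 31.
Step 3: lead(9x⁶ − 6x⁵ − 33x⁴ + 57x³ + 33x² − 24x + 31) ÷ lead(D) = 9x⁶ ÷ 3x = 3x⁵. Subtract (3x⁵)·D = 9x⁶ + 18x⁵. Remainder: −24x⁵ − 33x⁴ + 57x³ + 33x² − 24x + 31.
Step 4: lead(−24x⁵ − 33x⁴ + 57x³ + 33x² − 24x + 31) ÷ lead(D) = −24x⁵ ÷ 3x = −8x⁴. Subtract (−8x⁴)·D = −24x⁵ − 48x⁴. Remainder: 15x⁴ + 57x³ + 33x² − 24x + 31.
Step 5: lead(15x⁴ + 57x³ + 33x² − 24x + 31) ÷ lead(D) = 15x⁴ ÷ 3x = 5x³. Subtract (5x³)·D = 15x⁴ + 30x³. Remainder: 27x³ + 33x² − 24x + 31.
Step 6: lead(27x³ + 33x² − 24x + 31) ÷ lead(D) = 27x³ ÷ 3x = 9x². Subtract (9x²)·D = 27x³ + 54x². Remainder: −21x² − 24x + 31.
Step 7: lead(−21x² − 24x + 31) ÷ lead(D) = −21x² ÷ 3x = −7x. Subtract (−7x)·D = −21x² − 42x. Remainder: 18x + 31.
Step 8: lead(18x + 31) ÷ lead(D) = 18x ÷ 3x = 6. Subtract (6)·D = 18x + 36. Remainder: −5.

Q(x) = 5x⁷ − x⁶ + 3x⁵ − 8x⁴ + 5x³ + 9x² − 7x + 6; R(x) = −5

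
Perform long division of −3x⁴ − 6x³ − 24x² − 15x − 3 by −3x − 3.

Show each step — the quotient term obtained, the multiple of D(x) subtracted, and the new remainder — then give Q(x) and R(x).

Step 1: lead(−3x⁴ − 6x³ − 24x² − 15x − 3) ÷ lead(D) = −3x⁴ ÷ −3x = x³. Subtract (x³)·D = −3x⁴ − 3x³. Remainder: −3x³ − 24x² − 15x − 3.
Step 2: lead(−3x³ − 24x² − 15x − 3) ÷ lead(D) = −3x³ ÷ −3x = x². Subtract (x²)·D = −3x³ − 3x². Remainder: −21x² − 15x − 3.
Step 3: lead(−21x² − 15x − 3) ÷ lead(D) = −21x² ÷ −3x = 7x. Subtract (7x)·D = −21x² − 21x. Remainder: 6x − 3.
Step 4: lead(6x − 3) ÷ lead(D) = 6x ÷ −3x = −2. Subtract (−2)·D = 6x + 6. Remainder: −9.

Q(x) = x³ + x² + 7x − 2; R(x) = −9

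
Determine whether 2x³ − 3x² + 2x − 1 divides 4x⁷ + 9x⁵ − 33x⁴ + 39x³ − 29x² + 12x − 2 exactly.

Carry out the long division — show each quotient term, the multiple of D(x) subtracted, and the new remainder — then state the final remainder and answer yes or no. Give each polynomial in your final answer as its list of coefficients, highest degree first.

R = [0], so D(x) is a factor of P(x). yes

Step 1: lead(4x⁷ + 9x⁵ − 33x⁴ + 39x³ − 29x² + 12x − 2) ÷ lead(D) = 4x⁷ ÷ 2x³ = 2x⁴. Subtract (2x⁴)·D = 4x⁷ − 6x⁶ + 4x⁵ − 2x⁴. Remainder: 6x⁶ + 5x⁵ − 31x⁴ + 39x³ − 29x² + 12x − 2.
Step 2: lead(6x⁶ + 5x⁵ − 31x⁴ + 39x³ − 29x² + 12x − 2) ÷ lead(D) = 6x⁶ ÷ 2x³ = 3x³. Subtract (3x³)·D = 6x⁶ − 9x⁵ + 6x⁴ − 3x³. Remainder: 14x⁵ − 37x⁴ + 42x³ − 29x² + 12x − 2.
Step 3: lead(14x⁵ − 37x⁴ + 42x³ − 29x² + 12x − 2) ÷ lead(D) = 14x⁵ ÷ 2x³ = 7x². Subtract (7x²)·D = 14x⁵ − 21x⁴ + 14x³ − 7x². Remainder: −16x⁴ + 28x³ − 22x² + 12x − 2.
Step 4: lead(−16x⁴ + 28x³ − 22x² + 12x − 2) ÷ lead(D) = −16x⁴ ÷ 2x³ = −8x. Subtract (−8x)·D = −16x⁴ + 24x³ − 16x² + 8x. Remainder: 4x³ − 6x² + 4x − 2.
Step 5: lead(4x³ − 6x² + 4x − 2) ÷ lead(D) = 4x³ ÷ 2x³ = 2. Subtract (2)·D = 4x³ − 6x² + 4x − 2. Remainder: 0.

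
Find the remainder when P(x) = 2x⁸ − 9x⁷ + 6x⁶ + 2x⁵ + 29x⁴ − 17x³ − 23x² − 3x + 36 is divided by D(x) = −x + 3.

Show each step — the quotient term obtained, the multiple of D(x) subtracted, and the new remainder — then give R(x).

R(x) = 9

Step 1: lead(2x⁸ − 9x⁷ + 6x⁶ + 2x⁵ + 29x⁴ − 17x³ − 23x² − 3x + 36) ÷ lead(D) = 2x⁸ ÷ −x = −2x⁷. Subtract (−2x⁷)·D = 2x⁸ − 6x⁷. Remainder: −3x⁷ + 6x⁶ + 2x⁵ + 29x⁴ − 17x³ − 23x² − 3x + 36.
Step 2: lead(−3x⁷ + 6x⁶ + 2x⁵ + 29x⁴ − 17x³ − 23x² − 3x + 36) ÷ lead(D) = −3x⁷ ÷ −x = 3x⁶. Subtract (3x⁶)·D = −3x⁷ + 9x⁶. Remainder: −3x⁶ + 2x⁵ + 29x⁴ − 17x³ − 23x² − 3x + 36.
Step 3: lead(−3x⁶ + 2x⁵ + 29x⁴ − 17x³ − 23x² − 3x + 36) ÷ lead(D) = −3x⁶ ÷ −x = 3x⁵. Subtract (3x⁵)·D = −3x⁶ + 9x⁵. Remainder: −7x⁵ + 29x⁴ − 17x³ − 23x² − 3x + 36.
Step 4: lead(−7x⁵ + 29x⁴ − 17x³ − 23x² − 3x + 36) ÷ lead(D) = −7x⁵ ÷ −x = 7x⁴. Subtract (7x⁴)·D = −7x⁵ + 21x⁴. Remainder: 8x⁴ − 17x³ − 23x² − 3x + 36.
Step 5: lead(8x⁴ − 17x³ − 23x² − 3x + 36) ÷ lead(D) = 8x⁴ ÷ −x = −8x³. Subtract (−8x³)·D = 8x⁴ − 24x³. Remainder: 7x³ − 23x² − 3x + 36.
Step 6: lead(7x³ − 23x² − 3x + 36) ÷ lead(D) = 7x³ ÷ −x = −7x². Subtract (−7x²)·D = 7x³ − 21x². Remainder: −2x² − 3x + 36.
Step 7: lead(−2x² − 3x + 36) ÷ lead(D) = −2x² ÷ −x = 2x. Subtract (2x)·D = −2x² + 6x. Remainder: −9x + 36.
Step 8: lead(−9x + 36) ÷ lead(D) = −9x ÷ −x = 9. Subtract (9)·D = −9x + 27. Remainder: 9.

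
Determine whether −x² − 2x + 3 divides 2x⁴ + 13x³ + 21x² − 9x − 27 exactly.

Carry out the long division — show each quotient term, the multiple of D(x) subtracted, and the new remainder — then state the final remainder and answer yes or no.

R(x) = 0, so D(x) is a factor of P(x). yes

Step 1: lead(2x⁴ + 13x³ + 21x² − 9x − 27) ÷ lead(D) = 2x⁴ ÷ −x² = −2x². Subtract (−2x²)·D = 2x⁴ + 4x³ − 6x². Remainder: 9x³ + 27x² − 9x − 27.
Step 2: lead(9x³ + 27x² − 9x − 27) ÷ lead(D) = 9x³ ÷ −x² = −9x. Subtract (−9x)·D = 9x³ + 18x² − 27x. Remainder: 9x² + 18x − 27.
Step 3: lead(9x² + 18x − 27) ÷ lead(D) = 9x² ÷ −x² = −9. Subtract (−9)·D = 9x² + 18x − 27. Remainder: 0.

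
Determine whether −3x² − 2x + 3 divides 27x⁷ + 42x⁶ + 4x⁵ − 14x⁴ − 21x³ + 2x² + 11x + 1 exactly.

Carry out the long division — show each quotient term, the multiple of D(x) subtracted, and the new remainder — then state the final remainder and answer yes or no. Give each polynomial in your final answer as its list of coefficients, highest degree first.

Step 1: lead(27x⁷ + 42x⁶ + 4x⁵ − 14x⁴ − 21x³ + 2x² + 11x + 1) ÷ lead(D) = 27x⁷ ÷ −3x² = −9x⁵. Subtract (−9x⁵)·D = 27x⁷ + 18x⁶ − 27x⁵. Remainder: 24x⁶ + 31x⁵ − 14x⁴ − 21x³ + 2x² + 11x + 1.
Step 2: lead(24x⁶ + 31x⁵ − 14x⁴ − 21x³ + 2x² + 11x + 1) ÷ lead(D) = 24x⁶ ÷ −3x² = −8x⁴. Subtract (−8x⁴)·D = 24x⁶ + 16x⁵ − 24x⁴. Remainder: 15x⁵ + 10x⁴ − 21x³ + 2x² + 11x + 1.
Step 3: lead(15x⁵ + 10x⁴ − 21x³ + 2x² + 11x + 1) ÷ lead(D) = 15x⁵ ÷ −3x² = −5x³. Subtract (−5x³)·D = 15x⁵ + 10x⁴ − 15x³. Remainder: −6x³ + 2x² + 11x + 1.
Step 4: lead(−6x³ + 2x² + 11x + 1) ÷ lead(D) = −6x³ ÷ −3x² = 2x. Subtract (2x)·D = −6x³ − 4x² + 6x. Remainder: 6x² + 5x + 1.
Step 5: lead(6x² + 5x + 1) ÷ lead(D) = 6x² ÷ −3x² = −2. Subtract (−2)·D = 6x² + 4x − 6. Remainder: x + 7.

R = [1, 7], so D(x) is not a factor of P(x). no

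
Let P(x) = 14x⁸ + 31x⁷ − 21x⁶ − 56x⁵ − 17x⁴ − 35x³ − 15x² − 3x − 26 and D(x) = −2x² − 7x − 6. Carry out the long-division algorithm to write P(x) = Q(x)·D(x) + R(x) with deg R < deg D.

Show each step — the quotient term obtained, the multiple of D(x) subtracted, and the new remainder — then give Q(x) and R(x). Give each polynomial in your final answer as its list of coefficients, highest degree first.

Step 1: lead(14x⁸ + 31x⁷ − 21x⁶ − 56x⁵ − 17x⁴ − 35x³ − 15x² − 3x − 26) ÷ lead(D) = 14x⁸ ÷ −2x² = −7x⁶. Subtract (−7x⁶)·D = 14x⁸ + 49x⁷ + 42x⁶. Remainder: −18x⁷ − 63x⁶ − 56x⁵ − 17x⁴ − 35x³ − 15x² − 3x − 26.
Step 2: lead(−18x⁷ − 63x⁶ − 56x⁵ − 17x⁴ − 35x³ − 15x² − 3x − 26) ÷ lead(D) = −18x⁷ ÷ −2x² = 9x⁵. Subtract (9x⁵)·D = −18x⁷ − 63x⁶ − 54x⁵. Remainder: −2x⁵ − 17x⁴ − 35x³ − 15x² − 3x − 26.
Step 3: lead(−2x⁵ − 17x⁴ − 35x³ − 15x² − 3x − 26) ÷ lead(D) = −2x⁵ ÷ −2x² = x³. Subtract (x³)·D = −2x⁵ − 7x⁴ − 6x³. Remainder: −10x⁴ − 29x³ − 15x² − 3x − 26.
Step 4: lead(−10x⁴ − 29x³ − 15x² − 3x − 26) ÷ lead(D) = −10x⁴ ÷ −2x² = 5x². Subtract (5x²)·D = −10x⁴ − 35x³ − 30x². Remainder: 6x³ + 15x² − 3x − 26.
Step 5: lead(6x³ + 15x² − 3x − 26) ÷ lead(D) = 6x³ ÷ −2x² = −3x. Subtract (−3x)·D = 6x³ + 21x² + 18x. Remainder: −6x² − 21x − 26.
Step 6: lead(−6x² − 21x − 26) ÷ lead(D) = −6x² ÷ −2x² = 3. Subtract (3)·D = −6x² − 21x − 18. Remainder: −8.

Q = [-7, 9, 0, 1, 5, -3, 3]; R = [-8]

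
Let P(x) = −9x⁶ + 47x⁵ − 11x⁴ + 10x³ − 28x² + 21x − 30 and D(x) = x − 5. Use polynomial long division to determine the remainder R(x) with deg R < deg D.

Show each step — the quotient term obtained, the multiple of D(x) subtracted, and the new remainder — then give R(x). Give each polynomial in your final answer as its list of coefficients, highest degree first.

R = [0]

Step 1: lead(−9x⁶ + 47x⁵ − 11x⁴ + 10x³ − 28x² + 21x − 30) ÷ lead(D) = −9x⁶ ÷ x = −9x⁵. Subtract (−9x⁵)·D = −9x⁶ + 45x⁵. Remainder: 2x⁵ − 11x⁴ + 10x³ − 28x² + 21x − 30.
Step 2: lead(2x⁵ − 11x⁴ + 10x³ − 28x² + 21x − 30) ÷ lead(D) = 2x⁵ ÷ x = 2x⁴. Subtract (2x⁴)·D = 2x⁵ − 10x⁴. Remainder: −x⁴ + 10x³ − 28x² + 21x − 30.
Step 3: lead(−x⁴ + 10x³ − 28x² + 21x − 30) ÷ lead(D) = −x⁴ ÷ x = −x³. Subtract (−x³)·D = −x⁴ + 5x³. Remainder: 5x³ − 28x² + 21x − 30.
Step 4: lead(5x³ − 28x² + 21x − 30) ÷ lead(D) = 5x³ ÷ x = 5x². Subtract (5x²)·D = 5x³ − 25x². Remainder: −3x² + 21x − 30.
Step 5: lead(−3x² + 21x − 30) ÷ lead(D) = −3x² ÷ x = −3x. Subtract (−3x)·D = −3x² + 15x. Remainder: 6x − 30.
Step 6: lead(6x − 30) ÷ lead(D) = 6x ÷ x = 6. Subtract (6)·D = 6x − 30. Remainder: 0.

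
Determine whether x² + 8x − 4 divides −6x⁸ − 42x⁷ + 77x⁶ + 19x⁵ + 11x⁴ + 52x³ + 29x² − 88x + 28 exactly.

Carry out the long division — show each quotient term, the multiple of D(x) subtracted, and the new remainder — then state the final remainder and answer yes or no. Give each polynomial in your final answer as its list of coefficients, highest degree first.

R = [0], so D(x) is a factor of P(x). yes

Step 1: lead(−6x⁸ − 42x⁷ + 77x⁶ + 19x⁵ + 11x⁴ + 52x³ + 29x² − 88x + 28) ÷ lead(D) = −6x⁸ ÷ x² = −6x⁶. Subtract (−6x⁶)·D = −6x⁸ − 48x⁷ + 24x⁶. Remainder: 6x⁷ + 53x⁶ + 19x⁵ + 11x⁴ + 52x³ + 29x² − 88x + 28.
Step 2: lead(6x⁷ + 53x⁶ + 19x⁵ + 11x⁴ + 52x³ + 29x² − 88x + 28) ÷ lead(D) = 6x⁷ ÷ x² = 6x⁵. Subtract (6x⁵)·D = 6x⁷ + 48x⁶ − 24x⁵. Remainder: 5x⁶ + 43x⁵ + 11x⁴ + 52x³ + 29x² − 88x + 28.
Step 3: lead(5x⁶ + 43x⁵ + 11x⁴ + 52x³ + 29x² − 88x + 28) ÷ lead(D) = 5x⁶ ÷ x² = 5x⁴. Subtract (5x⁴)·D = 5x⁶ + 40x⁵ − 20x⁴. Remainder: 3x⁵ + 31x⁴ + 52x³ + 29x² − 88x + 28.
Step 4: lead(3x⁵ + 31x⁴ + 52x³ + 29x² − 88x + 28) ÷ lead(D) = 3x⁵ ÷ x² = 3x³. Subtract (3x³)·D = 3x⁵ + 24x⁴ − 12x³. Remainder: 7x⁴ + 64x³ + 29x² − 88x + 28.
Step 5: lead(7x⁴ + 64x³ + 29x² − 88x + 28) ÷ lead(D) = 7x⁴ ÷ x² = 7x². Subtract (7x²)·D = 7x⁴ + 56x³ − 28x². Remainder: 8x³ + 57x² − 88x + 28.
Step 6: lead(8x³ + 57x² − 88x + 28) ÷ lead(D) = 8x³ ÷ x² = 8x. Subtract (8x)·D = 8x³ + 64x² − 32x. Remainder: −7x² − 56x + 28.
Step 7: lead(−7x² − 56x + 28) ÷ lead(D) = −7x² ÷ x² = −7. Subtract (−7)·D = −7x² − 56x + 28. Remainder: 0.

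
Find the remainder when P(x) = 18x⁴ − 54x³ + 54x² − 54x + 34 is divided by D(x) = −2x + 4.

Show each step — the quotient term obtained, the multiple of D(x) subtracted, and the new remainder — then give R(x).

R(x) = −2

Step 1: lead(18x⁴ − 54x³ + 54x² − 54x + 34) ÷ lead(D) = 18x⁴ ÷ −2x = −9x³. Subtract (−9x³)·D = 18x⁴ − 36x³. Remainder: −18x³ + 54x² − 54x + 34.
Step 2: lead(−18x³ + 54x² − 54x + 34) ÷ lead(D) = −18x³ ÷ −2x = 9x². Subtract (9x²)·D = −18x³ + 36x². Remainder: 18x² − 54x + 34.
Step 3: lead(18x² − 54x + 34) ÷ lead(D) = 18x² ÷ −2x = −9x. Subtract (−9x)·D = 18x² − 36x. Remainder: −18x + 34.
Step 4: lead(−18x + 34) ÷ lead(D) = −18x ÷ −2x = 9. Subtract (9)·D = −18x + 36. Remainder: −2.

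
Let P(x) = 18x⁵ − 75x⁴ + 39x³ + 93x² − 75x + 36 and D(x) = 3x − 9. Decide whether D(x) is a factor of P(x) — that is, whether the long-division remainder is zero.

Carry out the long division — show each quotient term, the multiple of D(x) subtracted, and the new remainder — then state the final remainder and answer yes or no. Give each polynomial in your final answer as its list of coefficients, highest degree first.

Step 1: lead(18x⁵ − 75x⁴ + 39x³ + 93x² − 75x + 36) ÷ lead(D) = 18x⁵ ÷ 3x = 6x⁴. Subtract (6x⁴)·D = 18x⁵ − 54x⁴. Remainder: −21x⁴ + 39x³ + 93x² − 75x + 36.
Step 2: lead(−21x⁴ + 39x³ + 93x² − 75x + 36) ÷ lead(D) = −21x⁴ ÷ 3x = −7x³. Subtract (−7x³)·D = −21x⁴ + 63x³. Remainder: −24x³ + 93x² − 75x + 36.
Step 3: lead(−24x³ + 93x² − 75x + 36) ÷ lead(D) = −24x³ ÷ 3x = −8x². Subtract (−8x²)·D = −24x³ + 72x². Remainder: 21x² − 75x + 36.
Step 4: lead(21x² − 75x + 36) ÷ lead(D) = 21x² ÷ 3x = 7x. Subtract (7x)·D = 21x² − 63x. Remainder: −12x + 36.
Step 5: lead(−12x + 36) ÷ lead(D) = −12x ÷ 3x = −4. Subtract (−4)·D = −12x + 36. Remainder: 0.

R = [0], so D(x) is a factor of P(x). yes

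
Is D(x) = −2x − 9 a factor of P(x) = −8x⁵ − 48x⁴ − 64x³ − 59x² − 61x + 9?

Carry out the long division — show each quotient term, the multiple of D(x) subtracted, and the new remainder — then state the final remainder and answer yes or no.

Step 1: lead(−8x⁵ − 48x⁴ − 64x³ − 59x² − 61x + 9) ÷ lead(D) = −8x⁵ ÷ −2x = 4x⁴. Subtract (4x⁴)·D = −8x⁵ − 36x⁴. Remainder: −12x⁴ − 64x³ − 59x² − 61x + 9.
Step 2: lead(−12x⁴ − 64x³ − 59x² − 61x + 9) ÷ lead(D) = −12x⁴ ÷ −2x = 6x³. Subtract (6x³)·D = −12x⁴ − 54x³. Remainder: −10x³ − 59x² − 61x + 9.
Step 3: lead(−10x³ − 59x² − 61x + 9) ÷ lead(D) = −10x³ ÷ −2x = 5x². Subtract (5x²)·D = −10x³ − 45x². Remainder: −14x² − 61x + 9.
Step 4: lead(−14x² − 61x + 9) ÷ lead(D) = −14x² ÷ −2x = 7x. Subtract (7x)·D = −14x² − 63x. Remainder: 2x + 9.
Step 5: lead(2x + 9) ÷ lead(D) = 2x ÷ −2x = −1. Subtract (−1)·D = 2x + 9. Remainder: 0.

R(x) = 0, so D(x) is a factor of P(x). yes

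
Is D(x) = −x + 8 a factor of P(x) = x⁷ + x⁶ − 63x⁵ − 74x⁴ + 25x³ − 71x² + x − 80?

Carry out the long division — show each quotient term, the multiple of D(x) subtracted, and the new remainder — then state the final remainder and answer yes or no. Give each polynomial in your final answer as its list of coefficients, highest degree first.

R = [-8], so D(x) is not a factor of P(x). no

Step 1: lead(x⁷ + x⁶ − 63x⁵ − 74x⁴ + 25x³ − 71x² + x − 80) ÷ lead(D) = x⁷ ÷ −x = −x⁶. Subtract (−x⁶)·D = x⁷ − 8x⁶. Remainder: 9x⁶ − 63x⁵ − 74x⁴ + 25x³ − 71x² + x − 80.
Step 2: lead(9x⁶ − 63x⁵ − 74x⁴ + 25x³ − 71x² + x − 80) ÷ lead(D) = 9x⁶ ÷ −x = −9x⁵. Subtract (−9x⁵)·D = 9x⁶ − 72x⁵. Remainder: 9x⁵ − 74x⁴ + 25x³ − 71x² + x − 80.
Step 3: lead(9x⁵ − 74x⁴ + 25x³ − 71x² + x − 80) ÷ lead(D) = 9x⁵ ÷ −x = −9x⁴. Subtract (−9x⁴)·D = 9x⁵ − 72x⁴. Remainder: −2x⁴ + 25x³ − 71x² + x − 80.
Step 4: lead(−2x⁴ + 25x³ − 71x² + x − 80) ÷ lead(D) = −2x⁴ ÷ −x = 2x³. Subtract (2x³)·D = −2x⁴ + 16x³. Remainder: 9x³ − 71x² + x − 80.
Step 5: lead(9x³ − 71x² + x − 80) ÷ lead(D) = 9x³ ÷ −x = −9x². Subtract (−9x²)·D = 9x³ − 72x². Remainder: x² + x − 80.
Step 6: lead(x² + x − 80) ÷ lead(D) = x² ÷ −x = −x. Subtract (−x)·D = x² − 8x. Remainder: 9x − 80.
Step 7: lead(9x − 80) ÷ lead(D) = 9x ÷ −x = −9. Subtract (−9)·D = 9x − 72. Remainder: −8.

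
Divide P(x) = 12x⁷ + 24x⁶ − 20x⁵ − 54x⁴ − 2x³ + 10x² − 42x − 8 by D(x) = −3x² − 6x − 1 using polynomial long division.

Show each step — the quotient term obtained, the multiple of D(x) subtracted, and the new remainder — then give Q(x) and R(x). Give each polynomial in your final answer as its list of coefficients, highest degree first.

Q = [-4, 0, 8, 2, -6, 8]; R = [0]

Step 1: lead(12x⁷ + 24x⁶ − 20x⁵ − 54x⁴ − 2x³ + 10x² − 42x − 8) ÷ lead(D) = 12x⁷ ÷ −3x² = −4x⁵. Subtract (−4x⁵)·D = 12x⁷ + 24x⁶ + 4x⁵. Remainder: −24x⁵ − 54x⁴ − 2x³ + 10x² − 42x − 8.
Step 2: lead(−24x⁵ − 54x⁴ − 2x³ + 10x² − 42x − 8) ÷ lead(D) = −24x⁵ ÷ −3x² = 8x³. Subtract (8x³)·D = −24x⁵ − 48x⁴ − 8x³. Remainder: −6x⁴ + 6x³ + 10x² − 42x − 8.
Step 3: lead(−6x⁴ + 6x³ + 10x² − 42x − 8) ÷ lead(D) = −6x⁴ ÷ −3x² = 2x². Subtract (2x²)·D = −6x⁴ − 12x³ − 2x². Remainder: 18x³ + 12x² − 42x − 8.
Step 4: lead(18x³ + 12x² − 42x − 8) ÷ lead(D) = 18x³ ÷ −3x² = −6x. Subtract (−6x)·D = 18x³ + 36x² + 6x. Remainder: −24x² − 48x − 8.
Step 5: lead(−24x² − 48x − 8) ÷ lead(D) = −24x² ÷ −3x² = 8. Subtract (8)·D = −24x² − 48x − 8. Remainder: 0.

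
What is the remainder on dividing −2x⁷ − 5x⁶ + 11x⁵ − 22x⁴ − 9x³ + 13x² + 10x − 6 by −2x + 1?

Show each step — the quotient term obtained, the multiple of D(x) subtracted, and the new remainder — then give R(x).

Step 1: lead(−2x⁷ − 5x⁶ + 11x⁵ − 22x⁴ − 9x³ + 13x² + 10x − 6) ÷ lead(D) = −2x⁷ ÷ −2x = x⁶. Subtract (x⁶)·D = −2x⁷ + x⁶. Remainder: −6x⁶ + 11x⁵ − 22x⁴ − 9x³ + 13x² + 10x − 6.
Step 2: lead(−6x⁶ + 11x⁵ − 22x⁴ − 9x³ + 13x² + 10x − 6) ÷ lead(D) = −6x⁶ ÷ −2x = 3x⁵. Subtract (3x⁵)·D = −6x⁶ + 3x⁵. Remainder: 8x⁵ − 22x⁴ − 9x³ + 13x² + 10x − 6.
Step 3: lead(8x⁵ − 22x⁴ − 9x³ + 13x² + 10x − 6) ÷ lead(D) = 8x⁵ ÷ −2x = −4x⁴. Subtract (−4x⁴)·D = 8x⁵ − 4x⁴. Remainder: −18x⁴ − 9x³ + 13x² + 10x − 6.
Step 4: lead(−18x⁴ − 9x³ + 13x² + 10x − 6) ÷ lead(D) = −18x⁴ ÷ −2x = 9x³. Subtract (9x³)·D = −18x⁴ + 9x³. Remainder: −18x³ + 13x² + 10x − 6.
Step 5: lead(−18x³ + 13x² + 10x − 6) ÷ lead(D) = −18x³ ÷ −2x = 9x². Subtract (9x²)·D = −18x³ + 9x². Remainder: 4x² + 10x − 6.
Step 6: lead(4x² + 10x − 6) ÷ lead(D) = 4x² ÷ −2x = −2x. Subtract (−2x)·D = 4x² − 2x. Remainder: 12x − 6.
Step 7: lead(12x − 6) ÷ lead(D) = 12x ÷ −2x = −6. Subtract (−6)·D = 12x − 6. Remainder: 0.

R(x) = 0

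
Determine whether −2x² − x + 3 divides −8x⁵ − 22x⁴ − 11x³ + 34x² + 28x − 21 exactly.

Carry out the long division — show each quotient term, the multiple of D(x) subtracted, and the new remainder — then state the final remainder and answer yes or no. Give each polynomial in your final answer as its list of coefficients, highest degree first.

R = [0], so D(x) is a factor of P(x). yes

Step 1: lead(−8x⁵ − 22x⁴ − 11x³ + 34x² + 28x − 21) ÷ lead(D) = −8x⁵ ÷ −2x² = 4x³. Subtract (4x³)·D = −8x⁵ − 4x⁴ + 12x³. Remainder: −18x⁴ − 23x³ + 34x² + 28x − 21.
Step 2: lead(−18x⁴ − 23x³ + 34x² + 28x − 21) ÷ lead(D) = −18x⁴ ÷ −2x² = 9x². Subtract (9x²)·D = −18x⁴ − 9x³ + 27x². Remainder: −14x³ + 7x² + 28x − 21.
Step 3: lead(−14x³ + 7x² + 28x − 21) ÷ lead(D) = −14x³ ÷ −2x² = 7x. Subtract (7x)·D = −14x³ − 7x² + 21x. Remainder: 14x² + 7x − 21.
Step 4: lead(14x² + 7x − 21) ÷ lead(D) = 14x² ÷ −2x² = −7. Subtract (−7)·D = 14x² + 7x − 21. Remainder: 0.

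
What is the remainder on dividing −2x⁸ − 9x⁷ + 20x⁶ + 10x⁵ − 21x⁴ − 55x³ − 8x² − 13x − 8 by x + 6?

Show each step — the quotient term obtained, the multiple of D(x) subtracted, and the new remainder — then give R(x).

R(x) = −2

Step 1: lead(−2x⁸ − 9x⁷ + 20x⁶ + 10x⁵ − 21x⁴ − 55x³ − 8x² − 13x − 8) ÷ lead(D) = −2x⁸ ÷ x = −2x⁷. Subtract (−2x⁷)·D = −2x⁸ − 12x⁷. Remainder: 3x⁷ + 20x⁶ + 10x⁵ − 21x⁴ − 55x³ − 8x² − 13x − 8.
Step 2: lead(3x⁷ + 20x⁶ + 10x⁵ − 21x⁴ − 55x³ − 8x² − 13x − 8) ÷ lead(D) = 3x⁷ ÷ x = 3x⁶. Subtract (3x⁶)·D = 3x⁷ + 18x⁶. Remainder: 2x⁶ + 10x⁵ − 21x⁴ − 55x³ − 8x² − 13x − 8.
Step 3: lead(2x⁶ + 10x⁵ − 21x⁴ − 55x³ − 8x² − 13x − 8) ÷ lead(D) = 2x⁶ ÷ x = 2x⁵. Subtract (2x⁵)·D = 2x⁶ + 12x⁵. Remainder: −2x⁵ − 21x⁴ − 55x³ − 8x² − 13x − 8.
Step 4: lead(−2x⁵ − 21x⁴ − 55x³ − 8x² − 13x − 8) ÷ lead(D) = −2x⁵ ÷ x = −2x⁴. Subtract (−2x⁴)·D = −2x⁵ − 12x⁴. Remainder: −9x⁴ − 55x³ − 8x² − 13x − 8.
Step 5: lead(−9x⁴ − 55x³ − 8x² − 13x − 8) ÷ lead(D) = −9x⁴ ÷ x = −9x³. Subtract (−9x³)·D = −9x⁴ − 54x³. Remainder: −x³ − 8x² − 13x − 8.
Step 6: lead(−x³ − 8x² − 13x − 8) ÷ lead(D) = −x³ ÷ x = −x². Subtract (−x²)·D = −x³ − 6x². Remainder: −2x² − 13x − 8.
Step 7: lead(−2x² − 13x − 8) ÷ lead(D) = −2x² ÷ x = −2x. Subtract (−2x)·D = −2x² − 12x. Remainder: −x − 8.
Step 8: lead(−x − 8) ÷ lead(D) = −x ÷ x = −1. Subtract (−1)·D = −x − 6. Remainder: −2.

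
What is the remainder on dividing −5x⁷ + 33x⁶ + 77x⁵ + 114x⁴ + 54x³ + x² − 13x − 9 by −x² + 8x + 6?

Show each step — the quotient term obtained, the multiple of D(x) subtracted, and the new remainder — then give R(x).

R(x) = −5x − 3

Step 1: lead(−5x⁷ + 33x⁶ + 77x⁵ + 114x⁴ + 54x³ + x² − 13x − 9) ÷ lead(D) = −5x⁷ ÷ −x² = 5x⁵. Subtract (5x⁵)·D = −5x⁷ + 40x⁶ + 30x⁵. Remainder: −7x⁶ + 47x⁵ + 114x⁴ + 54x³ + x² − 13x − 9.
Step 2: lead(−7x⁶ + 47x⁵ + 114x⁴ + 54x³ + x² − 13x − 9) ÷ lead(D) = −7x⁶ ÷ −x² = 7x⁴. Subtract (7x⁴)·D = −7x⁶ + 56x⁵ + 42x⁴. Remainder: −9x⁵ + 72x⁴ + 54x³ + x² − 13x − 9.
Step 3: lead(−9x⁵ + 72x⁴ + 54x³ + x² − 13x − 9) ÷ lead(D) = −9x⁵ ÷ −x² = 9x³. Subtract (9x³)·D = −9x⁵ + 72x⁴ + 54x³. Remainder: x² − 13x − 9.
Step 4: lead(x² − 13x − 9) ÷ lead(D) = x² ÷ −x² = −1. Subtract (−1)·D = x² − 8x − 6. Remainder: −5x − 3.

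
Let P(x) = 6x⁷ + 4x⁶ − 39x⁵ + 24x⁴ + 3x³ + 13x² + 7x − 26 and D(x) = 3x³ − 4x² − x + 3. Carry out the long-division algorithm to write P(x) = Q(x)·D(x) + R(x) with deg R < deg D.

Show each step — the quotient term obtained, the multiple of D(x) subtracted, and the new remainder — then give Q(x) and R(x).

Q(x) = 2x⁴ + 4x³ − 7x² − 2x − 8; R(x) = 5x − 2

Step 1: lead(6x⁷ + 4x⁶ − 39x⁵ + 24x⁴ + 3x³ + 13x² + 7x − 26) ÷ lead(D) = 6x⁷ ÷ 3x³ = 2x⁴. Subtract (2x⁴)·D = 6x⁷ − 8x⁶ − 2x⁵ + 6x⁴. Remainder: 12x⁶ − 37x⁵ + 18x⁴ + 3x³ + 13x² + 7x − 26.
Step 2: lead(12x⁶ − 37x⁵ + 18x⁴ + 3x³ + 13x² + 7x − 26) ÷ lead(D) = 12x⁶ ÷ 3x³ = 4x³. Subtract (4x³)·D = 12x⁶ − 16x⁵ − 4x⁴ + 12x³. Remainder: −21x⁵ + 22x⁴ − 9x³ + 13x² + 7x − 26.
Step 3: lead(−21x⁵ + 22x⁴ − 9x³ + 13x² + 7x − 26) ÷ lead(D) = −21x⁵ ÷ 3x³ = −7x². Subtract (−7x²)·D = −21x⁵ + 28x⁴ + 7x³ − 21x². Remainder: −6x⁴ − 16x³ + 34x² + 7x − 26.
Step 4: lead(−6x⁴ − 16x³ + 34x² + 7x − 26) ÷ lead(D) = −6x⁴ ÷ 3x³ = −2x. Subtract (−2x)·D = −6x⁴ + 8x³ + 2x² − 6x. Remainder: −24x³ + 32x² + 13x − 26.
Step 5: lead(−24x³ + 32x² + 13x − 26) ÷ lead(D) = −24x³ ÷ 3x³ = −8. Subtract (−8)·D = −24x³ + 32x² + 8x − 24. Remainder: 5x − 2.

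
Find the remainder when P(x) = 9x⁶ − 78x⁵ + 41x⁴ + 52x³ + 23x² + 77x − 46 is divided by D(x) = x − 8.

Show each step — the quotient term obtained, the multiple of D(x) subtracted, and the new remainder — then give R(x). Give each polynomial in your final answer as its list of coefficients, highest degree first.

Step 1: lead(9x⁶ − 78x⁵ + 41x⁴ + 52x³ + 23x² + 77x − 46) ÷ lead(D) = 9x⁶ ÷ x = 9x⁵. Subtract (9x⁵)·D = 9x⁶ − 72x⁵. Remainder: −6x⁵ + 41x⁴ + 52x³ + 23x² + 77x − 46.
Step 2: lead(−6x⁵ + 41x⁴ + 52x³ + 23x² + 77x − 46) ÷ lead(D) = −6x⁵ ÷ x = −6x⁴. Subtract (−6x⁴)·D = −6x⁵ + 48x⁴. Remainder: −7x⁴ + 52x³ + 23x² + 77x − 46.
Step 3: lead(−7x⁴ + 52x³ + 23x² + 77x − 46) ÷ lead(D) = −7x⁴ ÷ x = −7x³. Subtract (−7x³)·D = −7x⁴ + 56x³. Remainder: −4x³ + 23x² + 77x − 46.
Step 4: lead(−4x³ + 23x² + 77x − 46) ÷ lead(D) = −4x³ ÷ x = −4x². Subtract (−4x²)·D = −4x³ + 32x². Remainder: −9x² + 77x − 46.
Step 5: lead(−9x² + 77x − 46) ÷ lead(D) = −9x² ÷ x = −9x. Subtract (−9x)·D = −9x² + 72x. Remainder: 5x − 46.
Step 6: lead(5x − 46) ÷ lead(D) = 5x ÷ x = 5. Subtract (5)·D = 5x − 40. Remainder: −6.

R = [-6]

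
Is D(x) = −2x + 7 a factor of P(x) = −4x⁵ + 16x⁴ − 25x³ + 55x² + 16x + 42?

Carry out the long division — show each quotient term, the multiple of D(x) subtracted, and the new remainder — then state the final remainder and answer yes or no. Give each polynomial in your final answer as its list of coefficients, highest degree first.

Step 1: lead(−4x⁵ + 16x⁴ − 25x³ + 55x² + 16x + 42) ÷ lead(D) = −4x⁵ ÷ −2x = 2x⁴. Subtract (2x⁴)·D = −4x⁵ + 14x⁴. Remainder: 2x⁴ − 25x³ + 55x² + 16x + 42.
Step 2: lead(2x⁴ − 25x³ + 55x² + 16x + 42) ÷ lead(D) = 2x⁴ ÷ −2x = −x³. Subtract (−x³)·D = 2x⁴ − 7x³. Remainder: −18x³ + 55x² + 16x + 42.
Step 3: lead(−18x³ + 55x² + 16x + 42) ÷ lead(D) = −18x³ ÷ −2x = 9x². Subtract (9x²)·D = −18x³ + 63x². Remainder: −8x² + 16x + 42.
Step 4: lead(−8x² + 16x + 42) ÷ lead(D) = −8x² ÷ −2x = 4x. Subtract (4x)·D = −8x² + 28x. Remainder: −12x + 42.
Step 5: lead(−12x + 42) ÷ lead(D) = −12x ÷ −2x = 6. Subtract (6)·D = −12x + 42. Remainder: 0.

R = [0], so D(x) is a factor of P(x). yes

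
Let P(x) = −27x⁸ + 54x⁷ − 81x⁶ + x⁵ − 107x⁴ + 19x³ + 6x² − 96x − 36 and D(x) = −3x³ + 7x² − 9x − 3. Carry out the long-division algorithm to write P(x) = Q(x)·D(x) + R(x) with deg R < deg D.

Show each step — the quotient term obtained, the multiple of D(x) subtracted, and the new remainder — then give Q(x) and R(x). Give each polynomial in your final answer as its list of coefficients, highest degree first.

Step 1: lead(−27x⁸ + 54x⁷ − 81x⁶ + x⁵ − 107x⁴ + 19x³ + 6x² − 96x − 36) ÷ lead(D) = −27x⁸ ÷ −3x³ = 9x⁵. Subtract (9x⁵)·D = −27x⁸ + 63x⁷ − 81x⁶ − 27x⁵. Remainder: −9x⁷ + 28x⁵ − 107x⁴ + 19x³ + 6x² − 96x − 36.
Step 2: lead(−9x⁷ + 28x⁵ − 107x⁴ + 19x³ + 6x² − 96x − 36) ÷ lead(D) = −9x⁷ ÷ −3x³ = 3x⁴. Subtract (3x⁴)·D = −9x⁷ + 21x⁶ − 27x⁵ − 9x⁴. Remainder: −21x⁶ + 55x⁵ − 98x⁴ + 19x³ + 6x² − 96x − 36.
Step 3: lead(−21x⁶ + 55x⁵ − 98x⁴ + 19x³ + 6x² − 96x − 36) ÷ lead(D) = −21x⁶ ÷ −3x³ = 7x³. Subtract (7x³)·D = −21x⁶ + 49x⁵ − 63x⁴ − 21x³. Remainder: 6x⁵ − 35x⁴ + 40x³ + 6x² − 96x − 36.
Step 4: lead(6x⁵ − 35x⁴ + 40x³ + 6x² − 96x − 36) ÷ lead(D) = 6x⁵ ÷ −3x³ = −2x². Subtract (−2x²)·D = 6x⁵ − 14x⁴ + 18x³ + 6x². Remainder: −21x⁴ + 22x³ − 96x − 36.
Step 5: lead(−21x⁴ + 22x³ − 96x − 36) ÷ lead(D) = −21x⁴ ÷ −3x³ = 7x. Subtract (7x)·D = −21x⁴ + 49x³ − 63x² − 21x. Remainder: −27x³ + 63x² − 75x − 36.
Step 6: lead(−27x³ + 63x² − 75x − 36) ÷ lead(D) = −27x³ ÷ −3x³ = 9. Subtract (9)·D = −27x³ + 63x² − 81x − 27. Remainder: 6x − 9.

Q = [9, 3, 7, -2, 7, 9]; R = [6, -9]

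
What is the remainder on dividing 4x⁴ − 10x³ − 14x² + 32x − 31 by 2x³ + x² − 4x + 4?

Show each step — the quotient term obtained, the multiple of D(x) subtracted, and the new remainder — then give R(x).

R(x) = −7

Step 1: lead(4x⁴ − 10x³ − 14x² + 32x − 31) ÷ lead(D) = 4x⁴ ÷ 2x³ = 2x. Subtract (2x)·D = 4x⁴ + 2x³ − 8x² + 8x. Remainder: −12x³ − 6x² + 24x − 31.
Step 2: lead(−12x³ − 6x² + 24x − 31) ÷ lead(D) = −12x³ ÷ 2x³ = −6. Subtract (−6)·D = −12x³ − 6x² + 24x − 24. Remainder: −7.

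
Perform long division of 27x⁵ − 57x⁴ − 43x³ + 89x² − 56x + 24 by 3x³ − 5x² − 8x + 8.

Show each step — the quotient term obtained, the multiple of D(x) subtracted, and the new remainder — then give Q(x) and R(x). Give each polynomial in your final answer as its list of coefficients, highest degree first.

Q = [9, -4, 3]; R = [0]

Step 1: lead(27x⁵ − 57x⁴ − 43x³ + 89x² − 56x + 24) ÷ lead(D) = 27x⁵ ÷ 3x³ = 9x². Subtract (9x²)·D = 27x⁵ − 45x⁴ − 72x³ + 72x². Remainder: −12x⁴ + 29x³ + 17x² − 56x + 24.
Step 2: lead(−12x⁴ + 29x³ + 17x² − 56x + 24) ÷ lead(D) = −12x⁴ ÷ 3x³ = −4x. Subtract (−4x)·D = −12x⁴ + 20x³ + 32x² − 32x. Remainder: 9x³ − 15x² − 24x + 24.
Step 3: lead(9x³ − 15x² − 24x + 24) ÷ lead(D) = 9x³ ÷ 3x³ = 3. Subtract (3)·D = 9x³ − 15x² − 24x + 24. Remainder: 0.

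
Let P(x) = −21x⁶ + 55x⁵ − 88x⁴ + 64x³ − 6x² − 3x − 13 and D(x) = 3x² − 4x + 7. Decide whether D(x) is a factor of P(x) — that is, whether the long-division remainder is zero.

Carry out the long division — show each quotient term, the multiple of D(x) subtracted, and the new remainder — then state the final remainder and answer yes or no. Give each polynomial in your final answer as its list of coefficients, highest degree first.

Step 1: lead(−21x⁶ + 55x⁵ − 88x⁴ + 64x³ − 6x² − 3x − 13) ÷ lead(D) = −21x⁶ ÷ 3x² = −7x⁴. Subtract (−7x⁴)·D = −21x⁶ + 28x⁵ − 49x⁴. Remainder: 27x⁵ − 39x⁴ + 64x³ − 6x² − 3x − 13.
Step 2: lead(27x⁵ − 39x⁴ + 64x³ − 6x² − 3x − 13) ÷ lead(D) = 27x⁵ ÷ 3x² = 9x³. Subtract (9x³)·D = 27x⁵ − 36x⁴ + 63x³. Remainder: −3x⁴ + x³ − 6x² − 3x − 13.
Step 3: lead(−3x⁴ + x³ − 6x² − 3x − 13) ÷ lead(D) = −3x⁴ ÷ 3x² = −x². Subtract (−x²)·D = −3x⁴ + 4x³ − 7x². Remainder: −3x³ + x² − 3x − 13.
Step 4: lead(−3x³ + x² − 3x − 13) ÷ lead(D) = −3x³ ÷ 3x² = −x. Subtract (−x)·D = −3x³ + 4x² − 7x. Remainder: −3x² + 4x − 13.
Step 5: lead(−3x² + 4x − 13) ÷ lead(D) = −3x² ÷ 3x² = −1. Subtract (−1)·D = −3x² + 4x − 7. Remainder: −6.

R = [-6], so D(x) is not a factor of P(x). no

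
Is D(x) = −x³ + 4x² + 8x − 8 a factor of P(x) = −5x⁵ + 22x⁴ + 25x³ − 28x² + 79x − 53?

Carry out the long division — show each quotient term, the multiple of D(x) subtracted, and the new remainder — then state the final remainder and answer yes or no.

R(x) = 7x + 3, so D(x) is not a factor of P(x). no

Step 1: lead(−5x⁵ + 22x⁴ + 25x³ − 28x² + 79x − 53) ÷ lead(D) = −5x⁵ ÷ −x³ = 5x². Subtract (5x²)·D = −5x⁵ + 20x⁴ + 40x³ − 40x². Remainder: 2x⁴ − 15x³ + 12x² + 79x − 53.
Step 2: lead(2x⁴ − 15x³ + 12x² + 79x − 53) ÷ lead(D) = 2x⁴ ÷ −x³ = −2x. Subtract (−2x)·D = 2x⁴ − 8x³ − 16x² + 16x. Remainder: −7x³ + 28x² + 63x − 53.
Step 3: lead(−7x³ + 28x² + 63x − 53) ÷ lead(D) = −7x³ ÷ −x³ = 7. Subtract (7)·D = −7x³ + 28x² + 56x − 56. Remainder: 7x + 3.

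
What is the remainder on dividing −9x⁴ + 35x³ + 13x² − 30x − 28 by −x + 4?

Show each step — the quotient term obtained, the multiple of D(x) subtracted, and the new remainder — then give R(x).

R(x) = −4

Step 1: lead(−9x⁴ + 35x³ + 13x² − 30x − 28) ÷ lead(D) = −9x⁴ ÷ −x = 9x³. Subtract (9x³)·D = −9x⁴ + 36x³. Remainder: −x³ + 13x² − 30x − 28.
Step 2: lead(−x³ + 13x² − 30x − 28) ÷ lead(D) = −x³ ÷ −x = x². Subtract (x²)·D = −x³ + 4x². Remainder: 9x² − 30x − 28.
Step 3: lead(9x² − 30x − 28) ÷ lead(D) = 9x² ÷ −x = −9x. Subtract (−9x)·D = 9x² − 36x. Remainder: 6x − 28.
Step 4: lead(6x − 28) ÷ lead(D) = 6x ÷ −x = −6. Subtract (−6)·D = 6x − 24. Remainder: −4.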